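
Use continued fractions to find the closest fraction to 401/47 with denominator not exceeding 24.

128/15

Expand x = 401/47 as a continued fraction with the Euclidean algorithm:
  401 = 8*47 + 25, so a_0 = 8.
  47 = 1*25 + 22, so a_1 = 1.
  25 = 1*22 + 3, so a_2 = 1.
  22 = 7*3 + 1, so a_3 = 7.
  3 = 3*1 + 0, so a_4 = 3.
so x = [8; 1, 1, 7, 3].
Convergents (p_i = a_i*p_{i-1} + p_{i-2}, q_i = a_i*q_{i-1} + q_{i-2} with p_{-2}=0, p_{-1}=1, q_{-2}=1, q_{-1}=0), until the denominator exceeds 24:
  i=0: a_0=8, p_0 = 8*1 + 0 = 8, q_0 = 8*0 + 1 = 1.
  i=1: a_1=1, p_1 = 1*8 + 1 = 9, q_1 = 1*1 + 0 = 1.
  i=2: a_2=1, p_2 = 1*9 + 8 = 17, q_2 = 1*1 + 1 = 2.
  i=3: a_3=7, p_3 = 7*17 + 9 = 128, q_3 = 7*2 + 1 = 15.
  i=4: a_4=3, p_4 = 3*128 + 17 = 401, q_4 = 3*15 + 2 = 47.
q_4 = 47 > 24, so the last convergent with denominator <= 24 is p_3/q_3 = 128/15.
The closest fraction with denominator <= 24 is either p_3/q_3 or the intermediate fraction (k*p_3 + p_2)/(k*q_3 + q_2) with the largest k >= 1 whose denominator stays <= 24; these approach x as k grows, and every other convergent or intermediate fraction in range is farther away.
Largest k: floor((24 - q_2)/q_3) = floor((24 - 2)/15) = 1.
That gives (1*128 + 17)/(1*15 + 2) = 145/17.
Compare the errors: |x - 128/15| = |401*15 - 128*47|/(47*15) = 1/705, and |x - 145/17| = |401*17 - 145*47|/(47*17) = 2/799.
Cross-multiplying, 1*799 = 799 < 1410 = 2*705, so 1/705 is smaller: the convergent 128/15 is closer to x than 145/17.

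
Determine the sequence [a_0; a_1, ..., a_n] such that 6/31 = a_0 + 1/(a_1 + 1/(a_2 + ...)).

Run the Euclidean algorithm on 6 and 31; the successive quotients are the partial quotients a_0, a_1, ... (each step inverts the fractional part left over by the previous one):
  6 = 0*31 + 6, so a_0 = 0.
  31 = 5*6 + 1, so a_1 = 5.
  6 = 6*1 + 0, so a_2 = 6.
The remainder reaches 0 after 3 divisions, so the expansion has 3 partial quotients, read off in order.

[0; 5, 6]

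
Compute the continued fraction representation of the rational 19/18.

Run the Euclidean algorithm on 19 and 18; the successive quotients are the partial quotients a_0, a_1, ... (each step inverts the fractional part left over by the previous one):
  19 = 1*18 + 1, so a_0 = 1.
  18 = 18*1 + 0, so a_1 = 18.
The remainder reaches 0 after 2 divisions, so the expansion has 2 partial quotients, read off in order.

[1; 18]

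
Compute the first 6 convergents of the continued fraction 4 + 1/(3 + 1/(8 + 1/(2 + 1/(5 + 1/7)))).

Using the convergent recurrence p_i = a_i*p_{i-1} + p_{i-2}, q_i = a_i*q_{i-1} + q_{i-2} with p_{-2}=0, p_{-1}=1, q_{-2}=1, q_{-1}=0:
  i=0: a_0=4, p_0 = 4*1 + 0 = 4, q_0 = 4*0 + 1 = 1.
  i=1: a_1=3, p_1 = 3*4 + 1 = 13, q_1 = 3*1 + 0 = 3.
  i=2: a_2=8, p_2 = 8*13 + 4 = 108, q_2 = 8*3 + 1 = 25.
  i=3: a_3=2, p_3 = 2*108 + 13 = 229, q_3 = 2*25 + 3 = 53.
  i=4: a_4=5, p_4 = 5*229 + 108 = 1253, q_4 = 5*53 + 25 = 290.
  i=5: a_5=7, p_5 = 7*1253 + 229 = 9000, q_5 = 7*290 + 53 = 2083.

4/1, 13/3, 108/25, 229/53, 1253/290, 9000/2083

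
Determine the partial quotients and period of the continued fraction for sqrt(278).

[16; (1, 2, 16, 2, 1, 32)]

Write x_i = (sqrt(278) + m_i)/d_i with (m_0, d_0) = (0, 1). a_0 = floor(sqrt(278)) = 16, since 16^2 = 256 <= 278 < 289 = 17^2.
Iterate m_{i+1} = d_i*a_i - m_i, d_{i+1} = (278 - m_{i+1}^2)/d_i, a_{i+1} = floor((a_0 + m_{i+1})/d_{i+1}):
  m_1 = 1*16 - 0 = 16, d_1 = (278 - 16^2)/1 = 22/1 = 22, a_1 = floor((16 + 16)/22) = 1.
  m_2 = 22*1 - 16 = 6, d_2 = (278 - 6^2)/22 = 242/22 = 11, a_2 = floor((16 + 6)/11) = 2.
  m_3 = 11*2 - 6 = 16, d_3 = (278 - 16^2)/11 = 22/11 = 2, a_3 = floor((16 + 16)/2) = 16.
  m_4 = 2*16 - 16 = 16, d_4 = (278 - 16^2)/2 = 22/2 = 11, a_4 = floor((16 + 16)/11) = 2.
  m_5 = 11*2 - 16 = 6, d_5 = (278 - 6^2)/11 = 242/11 = 22, a_5 = floor((16 + 6)/22) = 1.
  m_6 = 22*1 - 6 = 16, d_6 = (278 - 16^2)/22 = 22/22 = 1, a_6 = floor((16 + 16)/1) = 32.
  m_7 = 1*32 - 16 = 16, d_7 = (278 - 16^2)/1 = 22/1 = 22: (m_7, d_7) = (m_1, d_1) = (16, 22), so from here the quotients repeat a_1, ..., a_6; the period length is 6.
Hence the expansion of sqrt(278) is a_0 = 16 followed by the repeating block 1, 2, 16, 2, 1, 32 (period 6).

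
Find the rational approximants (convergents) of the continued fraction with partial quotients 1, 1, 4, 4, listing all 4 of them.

1/1, 2/1, 9/5, 38/21

Using the convergent recurrence p_i = a_i*p_{i-1} + p_{i-2}, q_i = a_i*q_{i-1} + q_{i-2} with p_{-2}=0, p_{-1}=1, q_{-2}=1, q_{-1}=0:
  i=0: a_0=1, p_0 = 1*1 + 0 = 1, q_0 = 1*0 + 1 = 1.
  i=1: a_1=1, p_1 = 1*1 + 1 = 2, q_1 = 1*1 + 0 = 1.
  i=2: a_2=4, p_2 = 4*2 + 1 = 9, q_2 = 4*1 + 1 = 5.
  i=3: a_3=4, p_3 = 4*9 + 2 = 38, q_3 = 4*5 + 1 = 21.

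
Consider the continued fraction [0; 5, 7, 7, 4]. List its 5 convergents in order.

Using the convergent recurrence p_i = a_i*p_{i-1} + p_{i-2}, q_i = a_i*q_{i-1} + q_{i-2} with p_{-2}=0, p_{-1}=1, q_{-2}=1, q_{-1}=0:
  i=0: a_0=0, p_0 = 0*1 + 0 = 0, q_0 = 0*0 + 1 = 1.
  i=1: a_1=5, p_1 = 5*0 + 1 = 1, q_1 = 5*1 + 0 = 5.
  i=2: a_2=7, p_2 = 7*1 + 0 = 7, q_2 = 7*5 + 1 = 36.
  i=3: a_3=7, p_3 = 7*7 + 1 = 50, q_3 = 7*36 + 5 = 257.
  i=4: a_4=4, p_4 = 4*50 + 7 = 207, q_4 = 4*257 + 36 = 1064.

0/1, 1/5, 7/36, 50/257, 207/1064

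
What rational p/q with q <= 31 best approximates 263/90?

38/13

Expand x = 263/90 as a continued fraction with the Euclidean algorithm:
  263 = 2*90 + 83, so a_0 = 2.
  90 = 1*83 + 7, so a_1 = 1.
  83 = 11*7 + 6, so a_2 = 11.
  7 = 1*6 + 1, so a_3 = 1.
  6 = 6*1 + 0, so a_4 = 6.
so x = [2; 1, 11, 1, 6].
Convergents (p_i = a_i*p_{i-1} + p_{i-2}, q_i = a_i*q_{i-1} + q_{i-2} with p_{-2}=0, p_{-1}=1, q_{-2}=1, q_{-1}=0), until the denominator exceeds 31:
  i=0: a_0=2, p_0 = 2*1 + 0 = 2, q_0 = 2*0 + 1 = 1.
  i=1: a_1=1, p_1 = 1*2 + 1 = 3, q_1 = 1*1 + 0 = 1.
  i=2: a_2=11, p_2 = 11*3 + 2 = 35, q_2 = 11*1 + 1 = 12.
  i=3: a_3=1, p_3 = 1*35 + 3 = 38, q_3 = 1*12 + 1 = 13.
  i=4: a_4=6, p_4 = 6*38 + 35 = 263, q_4 = 6*13 + 12 = 90.
q_4 = 90 > 31, so the last convergent with denominator <= 31 is p_3/q_3 = 38/13.
The closest fraction with denominator <= 31 is either p_3/q_3 or the intermediate fraction (k*p_3 + p_2)/(k*q_3 + q_2) with the largest k >= 1 whose denominator stays <= 31; these approach x as k grows, and every other convergent or intermediate fraction in range is farther away.
Largest k: floor((31 - q_2)/q_3) = floor((31 - 12)/13) = 1.
That gives (1*38 + 35)/(1*13 + 12) = 73/25.
Compare the errors: |x - 38/13| = |263*13 - 38*90|/(90*13) = 1/1170, and |x - 73/25| = |263*25 - 73*90|/(90*25) = 5/2250.
Cross-multiplying, 1*2250 = 2250 < 5850 = 5*1170, so 1/1170 is smaller: the convergent 38/13 is closer to x than 73/25.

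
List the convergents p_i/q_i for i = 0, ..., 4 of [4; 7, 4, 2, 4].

Using the convergent recurrence p_i = a_i*p_{i-1} + p_{i-2}, q_i = a_i*q_{i-1} + q_{i-2} with p_{-2}=0, p_{-1}=1, q_{-2}=1, q_{-1}=0:
  i=0: a_0=4, p_0 = 4*1 + 0 = 4, q_0 = 4*0 + 1 = 1.
  i=1: a_1=7, p_1 = 7*4 + 1 = 29, q_1 = 7*1 + 0 = 7.
  i=2: a_2=4, p_2 = 4*29 + 4 = 120, q_2 = 4*7 + 1 = 29.
  i=3: a_3=2, p_3 = 2*120 + 29 = 269, q_3 = 2*29 + 7 = 65.
  i=4: a_4=4, p_4 = 4*269 + 120 = 1196, q_4 = 4*65 + 29 = 289.

4/1, 29/7, 120/29, 269/65, 1196/289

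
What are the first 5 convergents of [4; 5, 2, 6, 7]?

Using the convergent recurrence p_i = a_i*p_{i-1} + p_{i-2}, q_i = a_i*q_{i-1} + q_{i-2} with p_{-2}=0, p_{-1}=1, q_{-2}=1, q_{-1}=0:
  i=0: a_0=4, p_0 = 4*1 + 0 = 4, q_0 = 4*0 + 1 = 1.
  i=1: a_1=5, p_1 = 5*4 + 1 = 21, q_1 = 5*1 + 0 = 5.
  i=2: a_2=2, p_2 = 2*21 + 4 = 46, q_2 = 2*5 + 1 = 11.
  i=3: a_3=6, p_3 = 6*46 + 21 = 297, q_3 = 6*11 + 5 = 71.
  i=4: a_4=7, p_4 = 7*297 + 46 = 2125, q_4 = 7*71 + 11 = 508.

4/1, 21/5, 46/11, 297/71, 2125/508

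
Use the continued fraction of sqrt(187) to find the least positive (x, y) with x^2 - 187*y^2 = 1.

First expand sqrt(187) as a continued fraction. With x_i = (sqrt(187) + m_i)/d_i and (m_0, d_0) = (0, 1): a_0 = floor(sqrt(187)) = 13, since 13^2 = 169 <= 187 < 196 = 14^2.
Iterate m_{i+1} = d_i*a_i - m_i, d_{i+1} = (187 - m_{i+1}^2)/d_i, a_{i+1} = floor((a_0 + m_{i+1})/d_{i+1}):
  m_1 = 1*13 - 0 = 13, d_1 = (187 - 13^2)/1 = 18/1 = 18, a_1 = floor((13 + 13)/18) = 1.
  m_2 = 18*1 - 13 = 5, d_2 = (187 - 5^2)/18 = 162/18 = 9, a_2 = floor((13 + 5)/9) = 2.
  m_3 = 9*2 - 5 = 13, d_3 = (187 - 13^2)/9 = 18/9 = 2, a_3 = floor((13 + 13)/2) = 13.
  m_4 = 2*13 - 13 = 13, d_4 = (187 - 13^2)/2 = 18/2 = 9, a_4 = floor((13 + 13)/9) = 2.
  m_5 = 9*2 - 13 = 5, d_5 = (187 - 5^2)/9 = 162/9 = 18, a_5 = floor((13 + 5)/18) = 1.
  m_6 = 18*1 - 5 = 13, d_6 = (187 - 13^2)/18 = 18/18 = 1, a_6 = floor((13 + 13)/1) = 26.
  m_7 = 1*26 - 13 = 13, d_7 = (187 - 13^2)/1 = 18/1 = 18: (m_7, d_7) = (m_1, d_1) = (13, 18), so from here the quotients repeat a_1, ..., a_6; the period length is 6.
So sqrt(187) = [13; (1, 2, 13, 2, 1, 26)] with period length k = 6.
k is even, so the fundamental solution of x^2 - 187y^2 = 1 is (p_{k-1}, q_{k-1}) = (p_5, q_5); compute convergents through index 5.
Convergents (p_i = a_i*p_{i-1} + p_{i-2}, q_i = a_i*q_{i-1} + q_{i-2} with p_{-2}=0, p_{-1}=1, q_{-2}=1, q_{-1}=0):
  i=0: a_0=13, p_0 = 13*1 + 0 = 13, q_0 = 13*0 + 1 = 1.
  i=1: a_1=1, p_1 = 1*13 + 1 = 14, q_1 = 1*1 + 0 = 1.
  i=2: a_2=2, p_2 = 2*14 + 13 = 41, q_2 = 2*1 + 1 = 3.
  i=3: a_3=13, p_3 = 13*41 + 14 = 547, q_3 = 13*3 + 1 = 40.
  i=4: a_4=2, p_4 = 2*547 + 41 = 1135, q_4 = 2*40 + 3 = 83.
  i=5: a_5=1, p_5 = 1*1135 + 547 = 1682, q_5 = 1*83 + 40 = 123.
Check: 1682^2 - 187*123^2 = 2829124 - 2829123 = 1, so (x, y) = (1682, 123) solves the equation, and by the theorem it is the least positive solution.

(x, y) = (1682, 123)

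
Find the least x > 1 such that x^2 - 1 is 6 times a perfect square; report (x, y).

(x, y) = (5, 2)

First expand sqrt(6) as a continued fraction. With x_i = (sqrt(6) + m_i)/d_i and (m_0, d_0) = (0, 1): a_0 = floor(sqrt(6)) = 2, since 2^2 = 4 <= 6 < 9 = 3^2.
Iterate m_{i+1} = d_i*a_i - m_i, d_{i+1} = (6 - m_{i+1}^2)/d_i, a_{i+1} = floor((a_0 + m_{i+1})/d_{i+1}):
  m_1 = 1*2 - 0 = 2, d_1 = (6 - 2^2)/1 = 2/1 = 2, a_1 = floor((2 + 2)/2) = 2.
  m_2 = 2*2 - 2 = 2, d_2 = (6 - 2^2)/2 = 2/2 = 1, a_2 = floor((2 + 2)/1) = 4.
  m_3 = 1*4 - 2 = 2, d_3 = (6 - 2^2)/1 = 2/1 = 2: (m_3, d_3) = (m_1, d_1) = (2, 2), so from here the quotients repeat a_1, a_2; the period length is 2.
So sqrt(6) = [2; (2, 4)] with period length k = 2.
k is even, so the fundamental solution of x^2 - 6y^2 = 1 is (p_{k-1}, q_{k-1}) = (p_1, q_1); compute convergents through index 1.
Convergents (p_i = a_i*p_{i-1} + p_{i-2}, q_i = a_i*q_{i-1} + q_{i-2} with p_{-2}=0, p_{-1}=1, q_{-2}=1, q_{-1}=0):
  i=0: a_0=2, p_0 = 2*1 + 0 = 2, q_0 = 2*0 + 1 = 1.
  i=1: a_1=2, p_1 = 2*2 + 1 = 5, q_1 = 2*1 + 0 = 2.
Check: 5^2 - 6*2^2 = 25 - 24 = 1, so (x, y) = (5, 2) solves the equation, and by the theorem it is the least positive solution.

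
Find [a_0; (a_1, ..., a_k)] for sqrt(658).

Write x_i = (sqrt(658) + m_i)/d_i with (m_0, d_0) = (0, 1). a_0 = floor(sqrt(658)) = 25, since 25^2 = 625 <= 658 < 676 = 26^2.
Iterate m_{i+1} = d_i*a_i - m_i, d_{i+1} = (658 - m_{i+1}^2)/d_i, a_{i+1} = floor((a_0 + m_{i+1})/d_{i+1}):
  m_1 = 1*25 - 0 = 25, d_1 = (658 - 25^2)/1 = 33/1 = 33, a_1 = floor((25 + 25)/33) = 1.
  m_2 = 33*1 - 25 = 8, d_2 = (658 - 8^2)/33 = 594/33 = 18, a_2 = floor((25 + 8)/18) = 1.
  m_3 = 18*1 - 8 = 10, d_3 = (658 - 10^2)/18 = 558/18 = 31, a_3 = floor((25 + 10)/31) = 1.
  m_4 = 31*1 - 10 = 21, d_4 = (658 - 21^2)/31 = 217/31 = 7, a_4 = floor((25 + 21)/7) = 6.
  m_5 = 7*6 - 21 = 21, d_5 = (658 - 21^2)/7 = 217/7 = 31, a_5 = floor((25 + 21)/31) = 1.
  m_6 = 31*1 - 21 = 10, d_6 = (658 - 10^2)/31 = 558/31 = 18, a_6 = floor((25 + 10)/18) = 1.
  m_7 = 18*1 - 10 = 8, d_7 = (658 - 8^2)/18 = 594/18 = 33, a_7 = floor((25 + 8)/33) = 1.
  m_8 = 33*1 - 8 = 25, d_8 = (658 - 25^2)/33 = 33/33 = 1, a_8 = floor((25 + 25)/1) = 50.
  m_9 = 1*50 - 25 = 25, d_9 = (658 - 25^2)/1 = 33/1 = 33: (m_9, d_9) = (m_1, d_1) = (25, 33), so from here the quotients repeat a_1, ..., a_8; the period length is 8.
Hence the expansion of sqrt(658) is a_0 = 25 followed by the repeating block 1, 1, 1, 6, 1, 1, 1, 50 (period 8).

[25; (1, 1, 1, 6, 1, 1, 1, 50)]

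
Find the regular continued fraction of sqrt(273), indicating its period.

[16; (1, 1, 10, 1, 1, 32)]

Write x_i = (sqrt(273) + m_i)/d_i with (m_0, d_0) = (0, 1). a_0 = floor(sqrt(273)) = 16, since 16^2 = 256 <= 273 < 289 = 17^2.
Iterate m_{i+1} = d_i*a_i - m_i, d_{i+1} = (273 - m_{i+1}^2)/d_i, a_{i+1} = floor((a_0 + m_{i+1})/d_{i+1}):
  m_1 = 1*16 - 0 = 16, d_1 = (273 - 16^2)/1 = 17/1 = 17, a_1 = floor((16 + 16)/17) = 1.
  m_2 = 17*1 - 16 = 1, d_2 = (273 - 1^2)/17 = 272/17 = 16, a_2 = floor((16 + 1)/16) = 1.
  m_3 = 16*1 - 1 = 15, d_3 = (273 - 15^2)/16 = 48/16 = 3, a_3 = floor((16 + 15)/3) = 10.
  m_4 = 3*10 - 15 = 15, d_4 = (273 - 15^2)/3 = 48/3 = 16, a_4 = floor((16 + 15)/16) = 1.
  m_5 = 16*1 - 15 = 1, d_5 = (273 - 1^2)/16 = 272/16 = 17, a_5 = floor((16 + 1)/17) = 1.
  m_6 = 17*1 - 1 = 16, d_6 = (273 - 16^2)/17 = 17/17 = 1, a_6 = floor((16 + 16)/1) = 32.
  m_7 = 1*32 - 16 = 16, d_7 = (273 - 16^2)/1 = 17/1 = 17: (m_7, d_7) = (m_1, d_1) = (16, 17), so from here the quotients repeat a_1, ..., a_6; the period length is 6.
Hence the expansion of sqrt(273) is a_0 = 16 followed by the repeating block 1, 1, 10, 1, 1, 32 (period 6).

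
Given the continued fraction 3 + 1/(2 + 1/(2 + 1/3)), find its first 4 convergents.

3/1, 7/2, 17/5, 58/17

Using the convergent recurrence p_i = a_i*p_{i-1} + p_{i-2}, q_i = a_i*q_{i-1} + q_{i-2} with p_{-2}=0, p_{-1}=1, q_{-2}=1, q_{-1}=0:
  i=0: a_0=3, p_0 = 3*1 + 0 = 3, q_0 = 3*0 + 1 = 1.
  i=1: a_1=2, p_1 = 2*3 + 1 = 7, q_1 = 2*1 + 0 = 2.
  i=2: a_2=2, p_2 = 2*7 + 3 = 17, q_2 = 2*2 + 1 = 5.
  i=3: a_3=3, p_3 = 3*17 + 7 = 58, q_3 = 3*5 + 2 = 17.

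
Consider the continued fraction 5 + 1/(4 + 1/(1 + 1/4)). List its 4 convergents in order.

Using the convergent recurrence p_i = a_i*p_{i-1} + p_{i-2}, q_i = a_i*q_{i-1} + q_{i-2} with p_{-2}=0, p_{-1}=1, q_{-2}=1, q_{-1}=0:
  i=0: a_0=5, p_0 = 5*1 + 0 = 5, q_0 = 5*0 + 1 = 1.
  i=1: a_1=4, p_1 = 4*5 + 1 = 21, q_1 = 4*1 + 0 = 4.
  i=2: a_2=1, p_2 = 1*21 + 5 = 26, q_2 = 1*4 + 1 = 5.
  i=3: a_3=4, p_3 = 4*26 + 21 = 125, q_3 = 4*5 + 4 = 24.

5/1, 21/4, 26/5, 125/24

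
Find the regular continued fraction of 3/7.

[0; 2, 3]

Run the Euclidean algorithm on 3 and 7; the successive quotients are the partial quotients a_0, a_1, ... (each step inverts the fractional part left over by the previous one):
  3 = 0*7 + 3, so a_0 = 0.
  7 = 2*3 + 1, so a_1 = 2.
  3 = 3*1 + 0, so a_2 = 3.
The remainder reaches 0 after 3 divisions, so the expansion has 3 partial quotients, read off in order.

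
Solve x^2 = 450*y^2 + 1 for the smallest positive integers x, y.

(x, y) = (19601, 924)

First expand sqrt(450) as a continued fraction. With x_i = (sqrt(450) + m_i)/d_i and (m_0, d_0) = (0, 1): a_0 = floor(sqrt(450)) = 21, since 21^2 = 441 <= 450 < 484 = 22^2.
Iterate m_{i+1} = d_i*a_i - m_i, d_{i+1} = (450 - m_{i+1}^2)/d_i, a_{i+1} = floor((a_0 + m_{i+1})/d_{i+1}):
  m_1 = 1*21 - 0 = 21, d_1 = (450 - 21^2)/1 = 9/1 = 9, a_1 = floor((21 + 21)/9) = 4.
  m_2 = 9*4 - 21 = 15, d_2 = (450 - 15^2)/9 = 225/9 = 25, a_2 = floor((21 + 15)/25) = 1.
  m_3 = 25*1 - 15 = 10, d_3 = (450 - 10^2)/25 = 350/25 = 14, a_3 = floor((21 + 10)/14) = 2.
  m_4 = 14*2 - 10 = 18, d_4 = (450 - 18^2)/14 = 126/14 = 9, a_4 = floor((21 + 18)/9) = 4.
  m_5 = 9*4 - 18 = 18, d_5 = (450 - 18^2)/9 = 126/9 = 14, a_5 = floor((21 + 18)/14) = 2.
  m_6 = 14*2 - 18 = 10, d_6 = (450 - 10^2)/14 = 350/14 = 25, a_6 = floor((21 + 10)/25) = 1.
  m_7 = 25*1 - 10 = 15, d_7 = (450 - 15^2)/25 = 225/25 = 9, a_7 = floor((21 + 15)/9) = 4.
  m_8 = 9*4 - 15 = 21, d_8 = (450 - 21^2)/9 = 9/9 = 1, a_8 = floor((21 + 21)/1) = 42.
  m_9 = 1*42 - 21 = 21, d_9 = (450 - 21^2)/1 = 9/1 = 9: (m_9, d_9) = (m_1, d_1) = (21, 9), so from here the quotients repeat a_1, ..., a_8; the period length is 8.
So sqrt(450) = [21; (4, 1, 2, 4, 2, 1, 4, 42)] with period length k = 8.
k is even, so the fundamental solution of x^2 - 450y^2 = 1 is (p_{k-1}, q_{k-1}) = (p_7, q_7); compute convergents through index 7.
Convergents (p_i = a_i*p_{i-1} + p_{i-2}, q_i = a_i*q_{i-1} + q_{i-2} with p_{-2}=0, p_{-1}=1, q_{-2}=1, q_{-1}=0):
  i=0: a_0=21, p_0 = 21*1 + 0 = 21, q_0 = 21*0 + 1 = 1.
  i=1: a_1=4, p_1 = 4*21 + 1 = 85, q_1 = 4*1 + 0 = 4.
  i=2: a_2=1, p_2 = 1*85 + 21 = 106, q_2 = 1*4 + 1 = 5.
  i=3: a_3=2, p_3 = 2*106 + 85 = 297, q_3 = 2*5 + 4 = 14.
  i=4: a_4=4, p_4 = 4*297 + 106 = 1294, q_4 = 4*14 + 5 = 61.
  i=5: a_5=2, p_5 = 2*1294 + 297 = 2885, q_5 = 2*61 + 14 = 136.
  i=6: a_6=1, p_6 = 1*2885 + 1294 = 4179, q_6 = 1*136 + 61 = 197.
  i=7: a_7=4, p_7 = 4*4179 + 2885 = 19601, q_7 = 4*197 + 136 = 924.
Check: 19601^2 - 450*924^2 = 384199201 - 384199200 = 1, so (x, y) = (19601, 924) solves the equation, and by the theorem it is the least positive solution.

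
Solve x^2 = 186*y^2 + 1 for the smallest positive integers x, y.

(x, y) = (7501, 550)

First expand sqrt(186) as a continued fraction. With x_i = (sqrt(186) + m_i)/d_i and (m_0, d_0) = (0, 1): a_0 = floor(sqrt(186)) = 13, since 13^2 = 169 <= 186 < 196 = 14^2.
Iterate m_{i+1} = d_i*a_i - m_i, d_{i+1} = (186 - m_{i+1}^2)/d_i, a_{i+1} = floor((a_0 + m_{i+1})/d_{i+1}):
  m_1 = 1*13 - 0 = 13, d_1 = (186 - 13^2)/1 = 17/1 = 17, a_1 = floor((13 + 13)/17) = 1.
  m_2 = 17*1 - 13 = 4, d_2 = (186 - 4^2)/17 = 170/17 = 10, a_2 = floor((13 + 4)/10) = 1.
  m_3 = 10*1 - 4 = 6, d_3 = (186 - 6^2)/10 = 150/10 = 15, a_3 = floor((13 + 6)/15) = 1.
  m_4 = 15*1 - 6 = 9, d_4 = (186 - 9^2)/15 = 105/15 = 7, a_4 = floor((13 + 9)/7) = 3.
  m_5 = 7*3 - 9 = 12, d_5 = (186 - 12^2)/7 = 42/7 = 6, a_5 = floor((13 + 12)/6) = 4.
  m_6 = 6*4 - 12 = 12, d_6 = (186 - 12^2)/6 = 42/6 = 7, a_6 = floor((13 + 12)/7) = 3.
  m_7 = 7*3 - 12 = 9, d_7 = (186 - 9^2)/7 = 105/7 = 15, a_7 = floor((13 + 9)/15) = 1.
  m_8 = 15*1 - 9 = 6, d_8 = (186 - 6^2)/15 = 150/15 = 10, a_8 = floor((13 + 6)/10) = 1.
  m_9 = 10*1 - 6 = 4, d_9 = (186 - 4^2)/10 = 170/10 = 17, a_9 = floor((13 + 4)/17) = 1.
  m_10 = 17*1 - 4 = 13, d_10 = (186 - 13^2)/17 = 17/17 = 1, a_10 = floor((13 + 13)/1) = 26.
  m_11 = 1*26 - 13 = 13, d_11 = (186 - 13^2)/1 = 17/1 = 17: (m_11, d_11) = (m_1, d_1) = (13, 17), so from here the quotients repeat a_1, ..., a_10; the period length is 10.
So sqrt(186) = [13; (1, 1, 1, 3, 4, 3, 1, 1, 1, 26)] with period length k = 10.
k is even, so the fundamental solution of x^2 - 186y^2 = 1 is (p_{k-1}, q_{k-1}) = (p_9, q_9); compute convergents through index 9.
Convergents (p_i = a_i*p_{i-1} + p_{i-2}, q_i = a_i*q_{i-1} + q_{i-2} with p_{-2}=0, p_{-1}=1, q_{-2}=1, q_{-1}=0):
  i=0: a_0=13, p_0 = 13*1 + 0 = 13, q_0 = 13*0 + 1 = 1.
  i=1: a_1=1, p_1 = 1*13 + 1 = 14, q_1 = 1*1 + 0 = 1.
  i=2: a_2=1, p_2 = 1*14 + 13 = 27, q_2 = 1*1 + 1 = 2.
  i=3: a_3=1, p_3 = 1*27 + 14 = 41, q_3 = 1*2 + 1 = 3.
  i=4: a_4=3, p_4 = 3*41 + 27 = 150, q_4 = 3*3 + 2 = 11.
  i=5: a_5=4, p_5 = 4*150 + 41 = 641, q_5 = 4*11 + 3 = 47.
  i=6: a_6=3, p_6 = 3*641 + 150 = 2073, q_6 = 3*47 + 11 = 152.
  i=7: a_7=1, p_7 = 1*2073 + 641 = 2714, q_7 = 1*152 + 47 = 199.
  i=8: a_8=1, p_8 = 1*2714 + 2073 = 4787, q_8 = 1*199 + 152 = 351.
  i=9: a_9=1, p_9 = 1*4787 + 2714 = 7501, q_9 = 1*351 + 199 = 550.
Check: 7501^2 - 186*550^2 = 56265001 - 56265000 = 1, so (x, y) = (7501, 550) solves the equation, and by the theorem it is the least positive solution.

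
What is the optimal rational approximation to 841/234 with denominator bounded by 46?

115/32

Expand x = 841/234 as a continued fraction with the Euclidean algorithm:
  841 = 3*234 + 139, so a_0 = 3.
  234 = 1*139 + 95, so a_1 = 1.
  139 = 1*95 + 44, so a_2 = 1.
  95 = 2*44 + 7, so a_3 = 2.
  44 = 6*7 + 2, so a_4 = 6.
  7 = 3*2 + 1, so a_5 = 3.
  2 = 2*1 + 0, so a_6 = 2.
so x = [3; 1, 1, 2, 6, 3, 2].
Convergents (p_i = a_i*p_{i-1} + p_{i-2}, q_i = a_i*q_{i-1} + q_{i-2} with p_{-2}=0, p_{-1}=1, q_{-2}=1, q_{-1}=0), until the denominator exceeds 46:
  i=0: a_0=3, p_0 = 3*1 + 0 = 3, q_0 = 3*0 + 1 = 1.
  i=1: a_1=1, p_1 = 1*3 + 1 = 4, q_1 = 1*1 + 0 = 1.
  i=2: a_2=1, p_2 = 1*4 + 3 = 7, q_2 = 1*1 + 1 = 2.
  i=3: a_3=2, p_3 = 2*7 + 4 = 18, q_3 = 2*2 + 1 = 5.
  i=4: a_4=6, p_4 = 6*18 + 7 = 115, q_4 = 6*5 + 2 = 32.
  i=5: a_5=3, p_5 = 3*115 + 18 = 363, q_5 = 3*32 + 5 = 101.
q_5 = 101 > 46, so the last convergent with denominator <= 46 is p_4/q_4 = 115/32.
The closest fraction with denominator <= 46 is either p_4/q_4 or the intermediate fraction (k*p_4 + p_3)/(k*q_4 + q_3) with the largest k >= 1 whose denominator stays <= 46; these approach x as k grows, and every other convergent or intermediate fraction in range is farther away.
Largest k: floor((46 - q_3)/q_4) = floor((46 - 5)/32) = 1.
That gives (1*115 + 18)/(1*32 + 5) = 133/37.
Compare the errors: |x - 115/32| = |841*32 - 115*234|/(234*32) = 2/7488, and |x - 133/37| = |841*37 - 133*234|/(234*37) = 5/8658.
Cross-multiplying, 2*8658 = 17316 < 37440 = 5*7488, so 2/7488 is smaller: the convergent 115/32 is closer to x than 133/37.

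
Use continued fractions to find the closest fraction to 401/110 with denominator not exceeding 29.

Expand x = 401/110 as a continued fraction with the Euclidean algorithm:
  401 = 3*110 + 71, so a_0 = 3.
  110 = 1*71 + 39, so a_1 = 1.
  71 = 1*39 + 32, so a_2 = 1.
  39 = 1*32 + 7, so a_3 = 1.
  32 = 4*7 + 4, so a_4 = 4.
  7 = 1*4 + 3, so a_5 = 1.
  4 = 1*3 + 1, so a_6 = 1.
  3 = 3*1 + 0, so a_7 = 3.
so x = [3; 1, 1, 1, 4, 1, 1, 3].
Convergents (p_i = a_i*p_{i-1} + p_{i-2}, q_i = a_i*q_{i-1} + q_{i-2} with p_{-2}=0, p_{-1}=1, q_{-2}=1, q_{-1}=0), until the denominator exceeds 29:
  i=0: a_0=3, p_0 = 3*1 + 0 = 3, q_0 = 3*0 + 1 = 1.
  i=1: a_1=1, p_1 = 1*3 + 1 = 4, q_1 = 1*1 + 0 = 1.
  i=2: a_2=1, p_2 = 1*4 + 3 = 7, q_2 = 1*1 + 1 = 2.
  i=3: a_3=1, p_3 = 1*7 + 4 = 11, q_3 = 1*2 + 1 = 3.
  i=4: a_4=4, p_4 = 4*11 + 7 = 51, q_4 = 4*3 + 2 = 14.
  i=5: a_5=1, p_5 = 1*51 + 11 = 62, q_5 = 1*14 + 3 = 17.
  i=6: a_6=1, p_6 = 1*62 + 51 = 113, q_6 = 1*17 + 14 = 31.
q_6 = 31 > 29, so the last convergent with denominator <= 29 is p_5/q_5 = 62/17.
The closest fraction with denominator <= 29 is either p_5/q_5 or the intermediate fraction (k*p_5 + p_4)/(k*q_5 + q_4) with the largest k >= 1 whose denominator stays <= 29; these approach x as k grows, and every other convergent or intermediate fraction in range is farther away.
Largest k: floor((29 - q_4)/q_5) = floor((29 - 14)/17) = 0.
Since k = 0, no intermediate fraction beyond p_5/q_5 has denominator <= 29, so the convergent 62/17 is the closest (its error is |401*17 - 62*110|/(110*17) = 3/1870).

62/17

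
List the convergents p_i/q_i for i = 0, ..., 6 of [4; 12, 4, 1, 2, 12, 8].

4/1, 49/12, 200/49, 249/61, 698/171, 8625/2113, 69698/17075

Using the convergent recurrence p_i = a_i*p_{i-1} + p_{i-2}, q_i = a_i*q_{i-1} + q_{i-2} with p_{-2}=0, p_{-1}=1, q_{-2}=1, q_{-1}=0:
  i=0: a_0=4, p_0 = 4*1 + 0 = 4, q_0 = 4*0 + 1 = 1.
  i=1: a_1=12, p_1 = 12*4 + 1 = 49, q_1 = 12*1 + 0 = 12.
  i=2: a_2=4, p_2 = 4*49 + 4 = 200, q_2 = 4*12 + 1 = 49.
  i=3: a_3=1, p_3 = 1*200 + 49 = 249, q_3 = 1*49 + 12 = 61.
  i=4: a_4=2, p_4 = 2*249 + 200 = 698, q_4 = 2*61 + 49 = 171.
  i=5: a_5=12, p_5 = 12*698 + 249 = 8625, q_5 = 12*171 + 61 = 2113.
  i=6: a_6=8, p_6 = 8*8625 + 698 = 69698, q_6 = 8*2113 + 171 = 17075.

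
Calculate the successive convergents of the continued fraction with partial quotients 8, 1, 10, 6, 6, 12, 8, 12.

Using the convergent recurrence p_i = a_i*p_{i-1} + p_{i-2}, q_i = a_i*q_{i-1} + q_{i-2} with p_{-2}=0, p_{-1}=1, q_{-2}=1, q_{-1}=0:
  i=0: a_0=8, p_0 = 8*1 + 0 = 8, q_0 = 8*0 + 1 = 1.
  i=1: a_1=1, p_1 = 1*8 + 1 = 9, q_1 = 1*1 + 0 = 1.
  i=2: a_2=10, p_2 = 10*9 + 8 = 98, q_2 = 10*1 + 1 = 11.
  i=3: a_3=6, p_3 = 6*98 + 9 = 597, q_3 = 6*11 + 1 = 67.
  i=4: a_4=6, p_4 = 6*597 + 98 = 3680, q_4 = 6*67 + 11 = 413.
  i=5: a_5=12, p_5 = 12*3680 + 597 = 44757, q_5 = 12*413 + 67 = 5023.
  i=6: a_6=8, p_6 = 8*44757 + 3680 = 361736, q_6 = 8*5023 + 413 = 40597.
  i=7: a_7=12, p_7 = 12*361736 + 44757 = 4385589, q_7 = 12*40597 + 5023 = 492187.

8/1, 9/1, 98/11, 597/67, 3680/413, 44757/5023, 361736/40597, 4385589/492187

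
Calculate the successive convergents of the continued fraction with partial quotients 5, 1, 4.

Using the convergent recurrence p_i = a_i*p_{i-1} + p_{i-2}, q_i = a_i*q_{i-1} + q_{i-2} with p_{-2}=0, p_{-1}=1, q_{-2}=1, q_{-1}=0:
  i=0: a_0=5, p_0 = 5*1 + 0 = 5, q_0 = 5*0 + 1 = 1.
  i=1: a_1=1, p_1 = 1*5 + 1 = 6, q_1 = 1*1 + 0 = 1.
  i=2: a_2=4, p_2 = 4*6 + 5 = 29, q_2 = 4*1 + 1 = 5.

5/1, 6/1, 29/5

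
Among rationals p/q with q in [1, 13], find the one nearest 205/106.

25/13

Expand x = 205/106 as a continued fraction with the Euclidean algorithm:
  205 = 1*106 + 99, so a_0 = 1.
  106 = 1*99 + 7, so a_1 = 1.
  99 = 14*7 + 1, so a_2 = 14.
  7 = 7*1 + 0, so a_3 = 7.
so x = [1; 1, 14, 7].
Convergents (p_i = a_i*p_{i-1} + p_{i-2}, q_i = a_i*q_{i-1} + q_{i-2} with p_{-2}=0, p_{-1}=1, q_{-2}=1, q_{-1}=0), until the denominator exceeds 13:
  i=0: a_0=1, p_0 = 1*1 + 0 = 1, q_0 = 1*0 + 1 = 1.
  i=1: a_1=1, p_1 = 1*1 + 1 = 2, q_1 = 1*1 + 0 = 1.
  i=2: a_2=14, p_2 = 14*2 + 1 = 29, q_2 = 14*1 + 1 = 15.
q_2 = 15 > 13, so the last convergent with denominator <= 13 is p_1/q_1 = 2/1.
The closest fraction with denominator <= 13 is either p_1/q_1 or the intermediate fraction (k*p_1 + p_0)/(k*q_1 + q_0) with the largest k >= 1 whose denominator stays <= 13; these approach x as k grows, and every other convergent or intermediate fraction in range is farther away.
Largest k: floor((13 - q_0)/q_1) = floor((13 - 1)/1) = 12.
That gives (12*2 + 1)/(12*1 + 1) = 25/13.
Compare the errors: |x - 2/1| = |205*1 - 2*106|/(106*1) = 7/106, and |x - 25/13| = |205*13 - 25*106|/(106*13) = 15/1378.
Cross-multiplying, 15*106 = 1590 < 9646 = 7*1378, so 15/1378 is smaller: the intermediate fraction 25/13 is closer to x than 2/1.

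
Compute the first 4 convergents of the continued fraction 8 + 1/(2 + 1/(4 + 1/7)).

8/1, 17/2, 76/9, 549/65

Using the convergent recurrence p_i = a_i*p_{i-1} + p_{i-2}, q_i = a_i*q_{i-1} + q_{i-2} with p_{-2}=0, p_{-1}=1, q_{-2}=1, q_{-1}=0:
  i=0: a_0=8, p_0 = 8*1 + 0 = 8, q_0 = 8*0 + 1 = 1.
  i=1: a_1=2, p_1 = 2*8 + 1 = 17, q_1 = 2*1 + 0 = 2.
  i=2: a_2=4, p_2 = 4*17 + 8 = 76, q_2 = 4*2 + 1 = 9.
  i=3: a_3=7, p_3 = 7*76 + 17 = 549, q_3 = 7*9 + 2 = 65.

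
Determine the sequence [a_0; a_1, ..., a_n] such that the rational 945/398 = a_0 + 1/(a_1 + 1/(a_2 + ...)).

Run the Euclidean algorithm on 945 and 398; the successive quotients are the partial quotients a_0, a_1, ... (each step inverts the fractional part left over by the previous one):
  945 = 2*398 + 149, so a_0 = 2.
  398 = 2*149 + 100, so a_1 = 2.
  149 = 1*100 + 49, so a_2 = 1.
  100 = 2*49 + 2, so a_3 = 2.
  49 = 24*2 + 1, so a_4 = 24.
  2 = 2*1 + 0, so a_5 = 2.
The remainder reaches 0 after 6 divisions, so the expansion has 6 partial quotients, read off in order.

[2; 2, 1, 2, 24, 2]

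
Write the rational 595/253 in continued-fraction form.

Run the Euclidean algorithm on 595 and 253; the successive quotients are the partial quotients a_0, a_1, ... (each step inverts the fractional part left over by the previous one):
  595 = 2*253 + 89, so a_0 = 2.
  253 = 2*89 + 75, so a_1 = 2.
  89 = 1*75 + 14, so a_2 = 1.
  75 = 5*14 + 5, so a_3 = 5.
  14 = 2*5 + 4, so a_4 = 2.
  5 = 1*4 + 1, so a_5 = 1.
  4 = 4*1 + 0, so a_6 = 4.
The remainder reaches 0 after 7 divisions, so the expansion has 7 partial quotients, read off in order.

[2; 2, 1, 5, 2, 1, 4]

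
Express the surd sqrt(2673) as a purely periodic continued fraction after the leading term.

[51; (1, 2, 2, 1, 8, 1, 2, 2, 1, 102)]

Write x_i = (sqrt(2673) + m_i)/d_i with (m_0, d_0) = (0, 1). a_0 = floor(sqrt(2673)) = 51, since 51^2 = 2601 <= 2673 < 2704 = 52^2.
Iterate m_{i+1} = d_i*a_i - m_i, d_{i+1} = (2673 - m_{i+1}^2)/d_i, a_{i+1} = floor((a_0 + m_{i+1})/d_{i+1}):
  m_1 = 1*51 - 0 = 51, d_1 = (2673 - 51^2)/1 = 72/1 = 72, a_1 = floor((51 + 51)/72) = 1.
  m_2 = 72*1 - 51 = 21, d_2 = (2673 - 21^2)/72 = 2232/72 = 31, a_2 = floor((51 + 21)/31) = 2.
  m_3 = 31*2 - 21 = 41, d_3 = (2673 - 41^2)/31 = 992/31 = 32, a_3 = floor((51 + 41)/32) = 2.
  m_4 = 32*2 - 41 = 23, d_4 = (2673 - 23^2)/32 = 2144/32 = 67, a_4 = floor((51 + 23)/67) = 1.
  m_5 = 67*1 - 23 = 44, d_5 = (2673 - 44^2)/67 = 737/67 = 11, a_5 = floor((51 + 44)/11) = 8.
  m_6 = 11*8 - 44 = 44, d_6 = (2673 - 44^2)/11 = 737/11 = 67, a_6 = floor((51 + 44)/67) = 1.
  m_7 = 67*1 - 44 = 23, d_7 = (2673 - 23^2)/67 = 2144/67 = 32, a_7 = floor((51 + 23)/32) = 2.
  m_8 = 32*2 - 23 = 41, d_8 = (2673 - 41^2)/32 = 992/32 = 31, a_8 = floor((51 + 41)/31) = 2.
  m_9 = 31*2 - 41 = 21, d_9 = (2673 - 21^2)/31 = 2232/31 = 72, a_9 = floor((51 + 21)/72) = 1.
  m_10 = 72*1 - 21 = 51, d_10 = (2673 - 51^2)/72 = 72/72 = 1, a_10 = floor((51 + 51)/1) = 102.
  m_11 = 1*102 - 51 = 51, d_11 = (2673 - 51^2)/1 = 72/1 = 72: (m_11, d_11) = (m_1, d_1) = (51, 72), so from here the quotients repeat a_1, ..., a_10; the period length is 10.
Hence the expansion of sqrt(2673) is a_0 = 51 followed by the repeating block 1, 2, 2, 1, 8, 1, 2, 2, 1, 102 (period 10).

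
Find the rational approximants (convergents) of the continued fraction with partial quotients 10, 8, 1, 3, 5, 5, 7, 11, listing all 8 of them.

Using the convergent recurrence p_i = a_i*p_{i-1} + p_{i-2}, q_i = a_i*q_{i-1} + q_{i-2} with p_{-2}=0, p_{-1}=1, q_{-2}=1, q_{-1}=0:
  i=0: a_0=10, p_0 = 10*1 + 0 = 10, q_0 = 10*0 + 1 = 1.
  i=1: a_1=8, p_1 = 8*10 + 1 = 81, q_1 = 8*1 + 0 = 8.
  i=2: a_2=1, p_2 = 1*81 + 10 = 91, q_2 = 1*8 + 1 = 9.
  i=3: a_3=3, p_3 = 3*91 + 81 = 354, q_3 = 3*9 + 8 = 35.
  i=4: a_4=5, p_4 = 5*354 + 91 = 1861, q_4 = 5*35 + 9 = 184.
  i=5: a_5=5, p_5 = 5*1861 + 354 = 9659, q_5 = 5*184 + 35 = 955.
  i=6: a_6=7, p_6 = 7*9659 + 1861 = 69474, q_6 = 7*955 + 184 = 6869.
  i=7: a_7=11, p_7 = 11*69474 + 9659 = 773873, q_7 = 11*6869 + 955 = 76514.

10/1, 81/8, 91/9, 354/35, 1861/184, 9659/955, 69474/6869, 773873/76514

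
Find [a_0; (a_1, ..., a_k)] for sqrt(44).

[6; (1, 1, 1, 2, 1, 1, 1, 12)]

Write x_i = (sqrt(44) + m_i)/d_i with (m_0, d_0) = (0, 1). a_0 = floor(sqrt(44)) = 6, since 6^2 = 36 <= 44 < 49 = 7^2.
Iterate m_{i+1} = d_i*a_i - m_i, d_{i+1} = (44 - m_{i+1}^2)/d_i, a_{i+1} = floor((a_0 + m_{i+1})/d_{i+1}):
  m_1 = 1*6 - 0 = 6, d_1 = (44 - 6^2)/1 = 8/1 = 8, a_1 = floor((6 + 6)/8) = 1.
  m_2 = 8*1 - 6 = 2, d_2 = (44 - 2^2)/8 = 40/8 = 5, a_2 = floor((6 + 2)/5) = 1.
  m_3 = 5*1 - 2 = 3, d_3 = (44 - 3^2)/5 = 35/5 = 7, a_3 = floor((6 + 3)/7) = 1.
  m_4 = 7*1 - 3 = 4, d_4 = (44 - 4^2)/7 = 28/7 = 4, a_4 = floor((6 + 4)/4) = 2.
  m_5 = 4*2 - 4 = 4, d_5 = (44 - 4^2)/4 = 28/4 = 7, a_5 = floor((6 + 4)/7) = 1.
  m_6 = 7*1 - 4 = 3, d_6 = (44 - 3^2)/7 = 35/7 = 5, a_6 = floor((6 + 3)/5) = 1.
  m_7 = 5*1 - 3 = 2, d_7 = (44 - 2^2)/5 = 40/5 = 8, a_7 = floor((6 + 2)/8) = 1.
  m_8 = 8*1 - 2 = 6, d_8 = (44 - 6^2)/8 = 8/8 = 1, a_8 = floor((6 + 6)/1) = 12.
  m_9 = 1*12 - 6 = 6, d_9 = (44 - 6^2)/1 = 8/1 = 8: (m_9, d_9) = (m_1, d_1) = (6, 8), so from here the quotients repeat a_1, ..., a_8; the period length is 8.
Hence the expansion of sqrt(44) is a_0 = 6 followed by the repeating block 1, 1, 1, 2, 1, 1, 1, 12 (period 8).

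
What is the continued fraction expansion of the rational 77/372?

Run the Euclidean algorithm on 77 and 372; the successive quotients are the partial quotients a_0, a_1, ... (each step inverts the fractional part left over by the previous one):
  77 = 0*372 + 77, so a_0 = 0.
  372 = 4*77 + 64, so a_1 = 4.
  77 = 1*64 + 13, so a_2 = 1.
  64 = 4*13 + 12, so a_3 = 4.
  13 = 1*12 + 1, so a_4 = 1.
  12 = 12*1 + 0, so a_5 = 12.
The remainder reaches 0 after 6 divisions, so the expansion has 6 partial quotients, read off in order.

[0; 4, 1, 4, 1, 12]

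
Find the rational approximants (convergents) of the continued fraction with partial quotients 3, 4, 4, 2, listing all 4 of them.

3/1, 13/4, 55/17, 123/38

Using the convergent recurrence p_i = a_i*p_{i-1} + p_{i-2}, q_i = a_i*q_{i-1} + q_{i-2} with p_{-2}=0, p_{-1}=1, q_{-2}=1, q_{-1}=0:
  i=0: a_0=3, p_0 = 3*1 + 0 = 3, q_0 = 3*0 + 1 = 1.
  i=1: a_1=4, p_1 = 4*3 + 1 = 13, q_1 = 4*1 + 0 = 4.
  i=2: a_2=4, p_2 = 4*13 + 3 = 55, q_2 = 4*4 + 1 = 17.
  i=3: a_3=2, p_3 = 2*55 + 13 = 123, q_3 = 2*17 + 4 = 38.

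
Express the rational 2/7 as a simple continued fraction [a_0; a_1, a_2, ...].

[0; 3, 2]

Run the Euclidean algorithm on 2 and 7; the successive quotients are the partial quotients a_0, a_1, ... (each step inverts the fractional part left over by the previous one):
  2 = 0*7 + 2, so a_0 = 0.
  7 = 3*2 + 1, so a_1 = 3.
  2 = 2*1 + 0, so a_2 = 2.
The remainder reaches 0 after 3 divisions, so the expansion has 3 partial quotients, read off in order.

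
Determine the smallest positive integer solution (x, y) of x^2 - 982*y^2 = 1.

First expand sqrt(982) as a continued fraction. With x_i = (sqrt(982) + m_i)/d_i and (m_0, d_0) = (0, 1): a_0 = floor(sqrt(982)) = 31, since 31^2 = 961 <= 982 < 1024 = 32^2.
Iterate m_{i+1} = d_i*a_i - m_i, d_{i+1} = (982 - m_{i+1}^2)/d_i, a_{i+1} = floor((a_0 + m_{i+1})/d_{i+1}):
  m_1 = 1*31 - 0 = 31, d_1 = (982 - 31^2)/1 = 21/1 = 21, a_1 = floor((31 + 31)/21) = 2.
  m_2 = 21*2 - 31 = 11, d_2 = (982 - 11^2)/21 = 861/21 = 41, a_2 = floor((31 + 11)/41) = 1.
  m_3 = 41*1 - 11 = 30, d_3 = (982 - 30^2)/41 = 82/41 = 2, a_3 = floor((31 + 30)/2) = 30.
  m_4 = 2*30 - 30 = 30, d_4 = (982 - 30^2)/2 = 82/2 = 41, a_4 = floor((31 + 30)/41) = 1.
  m_5 = 41*1 - 30 = 11, d_5 = (982 - 11^2)/41 = 861/41 = 21, a_5 = floor((31 + 11)/21) = 2.
  m_6 = 21*2 - 11 = 31, d_6 = (982 - 31^2)/21 = 21/21 = 1, a_6 = floor((31 + 31)/1) = 62.
  m_7 = 1*62 - 31 = 31, d_7 = (982 - 31^2)/1 = 21/1 = 21: (m_7, d_7) = (m_1, d_1) = (31, 21), so from here the quotients repeat a_1, ..., a_6; the period length is 6.
So sqrt(982) = [31; (2, 1, 30, 1, 2, 62)] with period length k = 6.
k is even, so the fundamental solution of x^2 - 982y^2 = 1 is (p_{k-1}, q_{k-1}) = (p_5, q_5); compute convergents through index 5.
Convergents (p_i = a_i*p_{i-1} + p_{i-2}, q_i = a_i*q_{i-1} + q_{i-2} with p_{-2}=0, p_{-1}=1, q_{-2}=1, q_{-1}=0):
  i=0: a_0=31, p_0 = 31*1 + 0 = 31, q_0 = 31*0 + 1 = 1.
  i=1: a_1=2, p_1 = 2*31 + 1 = 63, q_1 = 2*1 + 0 = 2.
  i=2: a_2=1, p_2 = 1*63 + 31 = 94, q_2 = 1*2 + 1 = 3.
  i=3: a_3=30, p_3 = 30*94 + 63 = 2883, q_3 = 30*3 + 2 = 92.
  i=4: a_4=1, p_4 = 1*2883 + 94 = 2977, q_4 = 1*92 + 3 = 95.
  i=5: a_5=2, p_5 = 2*2977 + 2883 = 8837, q_5 = 2*95 + 92 = 282.
Check: 8837^2 - 982*282^2 = 78092569 - 78092568 = 1, so (x, y) = (8837, 282) solves the equation, and by the theorem it is the least positive solution.

(x, y) = (8837, 282)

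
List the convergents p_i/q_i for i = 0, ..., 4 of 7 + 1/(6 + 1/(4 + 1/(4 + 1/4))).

7/1, 43/6, 179/25, 759/106, 3215/449

Using the convergent recurrence p_i = a_i*p_{i-1} + p_{i-2}, q_i = a_i*q_{i-1} + q_{i-2} with p_{-2}=0, p_{-1}=1, q_{-2}=1, q_{-1}=0:
  i=0: a_0=7, p_0 = 7*1 + 0 = 7, q_0 = 7*0 + 1 = 1.
  i=1: a_1=6, p_1 = 6*7 + 1 = 43, q_1 = 6*1 + 0 = 6.
  i=2: a_2=4, p_2 = 4*43 + 7 = 179, q_2 = 4*6 + 1 = 25.
  i=3: a_3=4, p_3 = 4*179 + 43 = 759, q_3 = 4*25 + 6 = 106.
  i=4: a_4=4, p_4 = 4*759 + 179 = 3215, q_4 = 4*106 + 25 = 449.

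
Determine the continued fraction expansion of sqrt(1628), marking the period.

Write x_i = (sqrt(1628) + m_i)/d_i with (m_0, d_0) = (0, 1). a_0 = floor(sqrt(1628)) = 40, since 40^2 = 1600 <= 1628 < 1681 = 41^2.
Iterate m_{i+1} = d_i*a_i - m_i, d_{i+1} = (1628 - m_{i+1}^2)/d_i, a_{i+1} = floor((a_0 + m_{i+1})/d_{i+1}):
  m_1 = 1*40 - 0 = 40, d_1 = (1628 - 40^2)/1 = 28/1 = 28, a_1 = floor((40 + 40)/28) = 2.
  m_2 = 28*2 - 40 = 16, d_2 = (1628 - 16^2)/28 = 1372/28 = 49, a_2 = floor((40 + 16)/49) = 1.
  m_3 = 49*1 - 16 = 33, d_3 = (1628 - 33^2)/49 = 539/49 = 11, a_3 = floor((40 + 33)/11) = 6.
  m_4 = 11*6 - 33 = 33, d_4 = (1628 - 33^2)/11 = 539/11 = 49, a_4 = floor((40 + 33)/49) = 1.
  m_5 = 49*1 - 33 = 16, d_5 = (1628 - 16^2)/49 = 1372/49 = 28, a_5 = floor((40 + 16)/28) = 2.
  m_6 = 28*2 - 16 = 40, d_6 = (1628 - 40^2)/28 = 28/28 = 1, a_6 = floor((40 + 40)/1) = 80.
  m_7 = 1*80 - 40 = 40, d_7 = (1628 - 40^2)/1 = 28/1 = 28: (m_7, d_7) = (m_1, d_1) = (40, 28), so from here the quotients repeat a_1, ..., a_6; the period length is 6.
Hence the expansion of sqrt(1628) is a_0 = 40 followed by the repeating block 2, 1, 6, 1, 2, 80 (period 6).

[40; (2, 1, 6, 1, 2, 80)]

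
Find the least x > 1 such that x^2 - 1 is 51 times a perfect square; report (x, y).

First expand sqrt(51) as a continued fraction. With x_i = (sqrt(51) + m_i)/d_i and (m_0, d_0) = (0, 1): a_0 = floor(sqrt(51)) = 7, since 7^2 = 49 <= 51 < 64 = 8^2.
Iterate m_{i+1} = d_i*a_i - m_i, d_{i+1} = (51 - m_{i+1}^2)/d_i, a_{i+1} = floor((a_0 + m_{i+1})/d_{i+1}):
  m_1 = 1*7 - 0 = 7, d_1 = (51 - 7^2)/1 = 2/1 = 2, a_1 = floor((7 + 7)/2) = 7.
  m_2 = 2*7 - 7 = 7, d_2 = (51 - 7^2)/2 = 2/2 = 1, a_2 = floor((7 + 7)/1) = 14.
  m_3 = 1*14 - 7 = 7, d_3 = (51 - 7^2)/1 = 2/1 = 2: (m_3, d_3) = (m_1, d_1) = (7, 2), so from here the quotients repeat a_1, a_2; the period length is 2.
So sqrt(51) = [7; (7, 14)] with period length k = 2.
k is even, so the fundamental solution of x^2 - 51y^2 = 1 is (p_{k-1}, q_{k-1}) = (p_1, q_1); compute convergents through index 1.
Convergents (p_i = a_i*p_{i-1} + p_{i-2}, q_i = a_i*q_{i-1} + q_{i-2} with p_{-2}=0, p_{-1}=1, q_{-2}=1, q_{-1}=0):
  i=0: a_0=7, p_0 = 7*1 + 0 = 7, q_0 = 7*0 + 1 = 1.
  i=1: a_1=7, p_1 = 7*7 + 1 = 50, q_1 = 7*1 + 0 = 7.
Check: 50^2 - 51*7^2 = 2500 - 2499 = 1, so (x, y) = (50, 7) solves the equation, and by the theorem it is the least positive solution.

(x, y) = (50, 7)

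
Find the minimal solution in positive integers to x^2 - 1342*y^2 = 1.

(x, y) = (1099, 30)

First expand sqrt(1342) as a continued fraction. With x_i = (sqrt(1342) + m_i)/d_i and (m_0, d_0) = (0, 1): a_0 = floor(sqrt(1342)) = 36, since 36^2 = 1296 <= 1342 < 1369 = 37^2.
Iterate m_{i+1} = d_i*a_i - m_i, d_{i+1} = (1342 - m_{i+1}^2)/d_i, a_{i+1} = floor((a_0 + m_{i+1})/d_{i+1}):
  m_1 = 1*36 - 0 = 36, d_1 = (1342 - 36^2)/1 = 46/1 = 46, a_1 = floor((36 + 36)/46) = 1.
  m_2 = 46*1 - 36 = 10, d_2 = (1342 - 10^2)/46 = 1242/46 = 27, a_2 = floor((36 + 10)/27) = 1.
  m_3 = 27*1 - 10 = 17, d_3 = (1342 - 17^2)/27 = 1053/27 = 39, a_3 = floor((36 + 17)/39) = 1.
  m_4 = 39*1 - 17 = 22, d_4 = (1342 - 22^2)/39 = 858/39 = 22, a_4 = floor((36 + 22)/22) = 2.
  m_5 = 22*2 - 22 = 22, d_5 = (1342 - 22^2)/22 = 858/22 = 39, a_5 = floor((36 + 22)/39) = 1.
  m_6 = 39*1 - 22 = 17, d_6 = (1342 - 17^2)/39 = 1053/39 = 27, a_6 = floor((36 + 17)/27) = 1.
  m_7 = 27*1 - 17 = 10, d_7 = (1342 - 10^2)/27 = 1242/27 = 46, a_7 = floor((36 + 10)/46) = 1.
  m_8 = 46*1 - 10 = 36, d_8 = (1342 - 36^2)/46 = 46/46 = 1, a_8 = floor((36 + 36)/1) = 72.
  m_9 = 1*72 - 36 = 36, d_9 = (1342 - 36^2)/1 = 46/1 = 46: (m_9, d_9) = (m_1, d_1) = (36, 46), so from here the quotients repeat a_1, ..., a_8; the period length is 8.
So sqrt(1342) = [36; (1, 1, 1, 2, 1, 1, 1, 72)] with period length k = 8.
k is even, so the fundamental solution of x^2 - 1342y^2 = 1 is (p_{k-1}, q_{k-1}) = (p_7, q_7); compute convergents through index 7.
Convergents (p_i = a_i*p_{i-1} + p_{i-2}, q_i = a_i*q_{i-1} + q_{i-2} with p_{-2}=0, p_{-1}=1, q_{-2}=1, q_{-1}=0):
  i=0: a_0=36, p_0 = 36*1 + 0 = 36, q_0 = 36*0 + 1 = 1.
  i=1: a_1=1, p_1 = 1*36 + 1 = 37, q_1 = 1*1 + 0 = 1.
  i=2: a_2=1, p_2 = 1*37 + 36 = 73, q_2 = 1*1 + 1 = 2.
  i=3: a_3=1, p_3 = 1*73 + 37 = 110, q_3 = 1*2 + 1 = 3.
  i=4: a_4=2, p_4 = 2*110 + 73 = 293, q_4 = 2*3 + 2 = 8.
  i=5: a_5=1, p_5 = 1*293 + 110 = 403, q_5 = 1*8 + 3 = 11.
  i=6: a_6=1, p_6 = 1*403 + 293 = 696, q_6 = 1*11 + 8 = 19.
  i=7: a_7=1, p_7 = 1*696 + 403 = 1099, q_7 = 1*19 + 11 = 30.
Check: 1099^2 - 1342*30^2 = 1207801 - 1207800 = 1, so (x, y) = (1099, 30) solves the equation, and by the theorem it is the least positive solution.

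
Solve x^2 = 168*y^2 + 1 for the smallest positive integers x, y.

First expand sqrt(168) as a continued fraction. With x_i = (sqrt(168) + m_i)/d_i and (m_0, d_0) = (0, 1): a_0 = floor(sqrt(168)) = 12, since 12^2 = 144 <= 168 < 169 = 13^2.
Iterate m_{i+1} = d_i*a_i - m_i, d_{i+1} = (168 - m_{i+1}^2)/d_i, a_{i+1} = floor((a_0 + m_{i+1})/d_{i+1}):
  m_1 = 1*12 - 0 = 12, d_1 = (168 - 12^2)/1 = 24/1 = 24, a_1 = floor((12 + 12)/24) = 1.
  m_2 = 24*1 - 12 = 12, d_2 = (168 - 12^2)/24 = 24/24 = 1, a_2 = floor((12 + 12)/1) = 24.
  m_3 = 1*24 - 12 = 12, d_3 = (168 - 12^2)/1 = 24/1 = 24: (m_3, d_3) = (m_1, d_1) = (12, 24), so from here the quotients repeat a_1, a_2; the period length is 2.
So sqrt(168) = [12; (1, 24)] with period length k = 2.
k is even, so the fundamental solution of x^2 - 168y^2 = 1 is (p_{k-1}, q_{k-1}) = (p_1, q_1); compute convergents through index 1.
Convergents (p_i = a_i*p_{i-1} + p_{i-2}, q_i = a_i*q_{i-1} + q_{i-2} with p_{-2}=0, p_{-1}=1, q_{-2}=1, q_{-1}=0):
  i=0: a_0=12, p_0 = 12*1 + 0 = 12, q_0 = 12*0 + 1 = 1.
  i=1: a_1=1, p_1 = 1*12 + 1 = 13, q_1 = 1*1 + 0 = 1.
Check: 13^2 - 168*1^2 = 169 - 168 = 1, so (x, y) = (13, 1) solves the equation, and by the theorem it is the least positive solution.

(x, y) = (13, 1)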